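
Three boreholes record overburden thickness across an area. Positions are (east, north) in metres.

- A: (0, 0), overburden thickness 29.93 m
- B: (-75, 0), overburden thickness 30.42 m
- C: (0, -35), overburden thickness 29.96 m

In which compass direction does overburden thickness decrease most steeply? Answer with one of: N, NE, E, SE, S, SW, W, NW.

E

∂d/∂x = (30.42 − 29.93) / (-75 − 0) = -0.006533
∂d/∂y = (29.96 − 29.93) / (-35 − 0) = -0.0008571
Steepest decrease is along −∇f = (+0.006533 E, +0.0008571 N) → east.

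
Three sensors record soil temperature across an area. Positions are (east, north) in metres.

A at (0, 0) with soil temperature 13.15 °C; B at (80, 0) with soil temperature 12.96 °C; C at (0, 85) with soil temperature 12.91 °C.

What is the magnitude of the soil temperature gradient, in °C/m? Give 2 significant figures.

0.0037 °C/m

∂T/∂x = (12.96 − 13.15) / (80 − 0) = -0.002375
∂T/∂y = (12.91 − 13.15) / (85 − 0) = -0.002824
|∇f| = √(-0.002375² + -0.002824²) = 0.00369 °C/m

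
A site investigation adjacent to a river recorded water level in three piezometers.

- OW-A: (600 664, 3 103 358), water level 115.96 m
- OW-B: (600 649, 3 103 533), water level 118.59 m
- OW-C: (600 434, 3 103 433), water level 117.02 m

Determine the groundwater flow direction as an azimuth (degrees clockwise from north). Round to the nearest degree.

With h = a·x + b·y + c and OW-A as origin, the differences give:
  (-15)·a + 175·b = +2.63
  (-230)·a + 75·b = +1.06
Eliminate b (×75 and ×175, subtract): 39125·a = 11.750 → a = ∂h/∂x = +0.0003003
Back-substitute: b = ∂h/∂y = +0.01505.
Flow direction (−∇h) has components (-0.0003003 E, -0.01505 N).
Azimuth = atan2(E, N) = atan2(-0.0003003, -0.01505) = 181.1° ≈ 181°.

181°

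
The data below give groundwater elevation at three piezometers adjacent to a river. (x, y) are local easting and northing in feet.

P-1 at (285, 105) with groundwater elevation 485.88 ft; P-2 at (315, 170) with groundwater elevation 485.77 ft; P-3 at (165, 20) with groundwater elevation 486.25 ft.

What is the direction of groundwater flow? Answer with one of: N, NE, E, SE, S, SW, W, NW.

E

With h = a·x + b·y + c and P-1 as origin, the differences give:
  30·a + 65·b = -0.11
  (-120)·a + (-85)·b = +0.37
Eliminate b (×(-85) and ×65, subtract): 5250·a = -14.700 → a = ∂h/∂x = -0.002800
Back-substitute: b = ∂h/∂y = -0.0004000.
Flow = −∇h = (+0.002800 east, +0.0004000 north), which points east.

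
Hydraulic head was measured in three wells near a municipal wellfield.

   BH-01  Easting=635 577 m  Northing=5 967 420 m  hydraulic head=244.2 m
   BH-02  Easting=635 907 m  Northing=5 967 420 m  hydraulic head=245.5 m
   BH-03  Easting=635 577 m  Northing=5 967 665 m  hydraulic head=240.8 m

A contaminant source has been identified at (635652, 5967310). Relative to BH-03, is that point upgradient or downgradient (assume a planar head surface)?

∂h/∂x = (245.5 − 244.2) / (635907 − 635577) = +0.003939
∂h/∂y = (240.8 − 244.2) / (5967665 − 5967420) = -0.01388
Head at (635652, 5967310) = 244.2 + (+0.003939)·(75) + (-0.01388)·(-110) = 246.02 m.
That is higher than the 240.8 m at BH-03, so the point is upgradient.

upgradient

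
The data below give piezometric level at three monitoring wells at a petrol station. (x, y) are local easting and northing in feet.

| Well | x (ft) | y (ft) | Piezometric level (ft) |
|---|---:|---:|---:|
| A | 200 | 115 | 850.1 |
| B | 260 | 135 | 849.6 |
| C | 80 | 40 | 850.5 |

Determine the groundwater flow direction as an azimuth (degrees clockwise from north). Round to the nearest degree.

141°

With h = a·x + b·y + c and A as origin, the differences give:
  60·a + 20·b = -0.5
  (-120)·a + (-75)·b = +0.4
Eliminate b (×(-75) and ×20, subtract): -2100·a = 29.50 → a = ∂h/∂x = -0.01405
Back-substitute: b = ∂h/∂y = +0.01714.
Flow direction (−∇h) has components (+0.01405 E, -0.01714 N).
Azimuth = atan2(E, N) = atan2(+0.01405, -0.01714) = 140.7° ≈ 141°.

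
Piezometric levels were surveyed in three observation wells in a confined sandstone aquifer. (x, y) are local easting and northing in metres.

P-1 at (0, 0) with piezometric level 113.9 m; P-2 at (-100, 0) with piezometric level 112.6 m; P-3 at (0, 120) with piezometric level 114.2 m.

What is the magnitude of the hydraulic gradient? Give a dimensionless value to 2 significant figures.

∂h/∂x = (112.6 − 113.9) / (-100 − 0) = +0.01300
∂h/∂y = (114.2 − 113.9) / (120 − 0) = +0.002500
|∇h| = √(0.01300² + 0.002500²) = 0.01324

0.013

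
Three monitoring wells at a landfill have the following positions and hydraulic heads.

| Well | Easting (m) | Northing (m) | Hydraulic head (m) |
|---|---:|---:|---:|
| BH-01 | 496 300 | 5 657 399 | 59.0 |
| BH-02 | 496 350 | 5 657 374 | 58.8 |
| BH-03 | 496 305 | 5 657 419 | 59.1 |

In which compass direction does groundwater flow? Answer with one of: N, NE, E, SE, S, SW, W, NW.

S

With h = a·x + b·y + c and BH-01 as origin, the differences give:
  50·a + (-25)·b = -0.2
  5·a + 20·b = +0.1
Eliminate b (×20 and ×(-25), subtract): 1125·a = -1.50 → a = ∂h/∂x = -0.001333
Back-substitute: b = ∂h/∂y = +0.005333.
Flow = −∇h = (+0.001333 east, -0.005333 north), which points south.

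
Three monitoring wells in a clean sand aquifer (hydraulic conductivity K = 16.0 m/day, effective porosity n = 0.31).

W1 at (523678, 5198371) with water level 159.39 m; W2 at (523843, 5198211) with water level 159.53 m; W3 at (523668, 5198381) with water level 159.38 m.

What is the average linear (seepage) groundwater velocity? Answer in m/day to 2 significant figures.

Three-point gradient (reference W1): Δ to W2 = (165, -160, +0.14), Δ to W3 = (-10, 10, -0.01).
∂h/∂x = -0.004000, ∂h/∂y = -0.005000 (det = 50).
|∇h| = √(-0.004000² + -0.005000²) = 0.006403
Seepage velocity v = K·i/n = 16.0 × 0.006403 / 0.31 = 0.3305 m/day.

0.33 m/day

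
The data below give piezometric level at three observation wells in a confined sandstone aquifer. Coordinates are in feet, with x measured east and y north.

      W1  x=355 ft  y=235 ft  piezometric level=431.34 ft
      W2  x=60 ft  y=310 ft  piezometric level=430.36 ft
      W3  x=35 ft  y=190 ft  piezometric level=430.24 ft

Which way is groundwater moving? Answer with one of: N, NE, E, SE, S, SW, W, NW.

Differences from W1: to W2 (Δx, Δy, Δh) = (-295, 75, -0.98); to W3 = (-320, -45, -1.10).
Solve a·Δx + b·Δy = Δh: det = (-295)·(-45) − (-320)·75 = 37275.
∂h/∂x = [(-0.98)·(-45) − (-1.10)·75] / 37275 = +0.003396
∂h/∂y = [(-295)·(-1.10) − (-320)·(-0.98)] / 37275 = +0.0002924
Flow = −∇h = (-0.003396 east, -0.0002924 north), which points west.

W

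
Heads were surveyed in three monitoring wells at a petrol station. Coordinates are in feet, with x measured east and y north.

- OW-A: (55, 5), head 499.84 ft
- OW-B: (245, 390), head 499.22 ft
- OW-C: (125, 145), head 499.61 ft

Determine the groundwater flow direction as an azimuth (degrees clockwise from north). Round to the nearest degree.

Taking OW-A as reference: OW-B−OW-A = (190, 385, -0.62); OW-C−OW-A = (70, 140, -0.23).
Solve a·Δx + b·Δy = Δh: det = 190·140 − 70·385 = -350.
∂h/∂x = [(-0.62)·140 − (-0.23)·385] / -350 = -0.005000
∂h/∂y = [190·(-0.23) − 70·(-0.62)] / -350 = +0.0008571
Flow direction (−∇h) has components (+0.005000 E, -0.0008571 N).
Azimuth = atan2(E, N) = atan2(+0.005000, -0.0008571) = 99.7° ≈ 100°.

100°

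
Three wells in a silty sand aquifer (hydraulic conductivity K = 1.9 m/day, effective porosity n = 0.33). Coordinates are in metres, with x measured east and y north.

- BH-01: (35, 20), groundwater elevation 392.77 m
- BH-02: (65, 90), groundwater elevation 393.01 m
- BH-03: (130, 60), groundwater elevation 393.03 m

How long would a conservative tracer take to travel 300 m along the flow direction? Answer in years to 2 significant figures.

45 years

Differences from BH-01: to BH-02 (Δx, Δy, Δh) = (30, 70, +0.24); to BH-03 = (95, 40, +0.26).
Determinant of the coordinate differences = 30·40 − 95·70 = -5450.
∂h/∂x = [(+0.24)·40 − (+0.26)·70] / -5450 = +0.001578
∂h/∂y = [30·(+0.26) − 95·(+0.24)] / -5450 = +0.002752
|∇h| = √(0.001578² + 0.002752²) = 0.003172
Seepage velocity v = K·i/n = 1.9 × 0.003172 / 0.33 = 0.01826 m/day.
t = 300 / 0.01826 = 1.643e+04 days = 45 years.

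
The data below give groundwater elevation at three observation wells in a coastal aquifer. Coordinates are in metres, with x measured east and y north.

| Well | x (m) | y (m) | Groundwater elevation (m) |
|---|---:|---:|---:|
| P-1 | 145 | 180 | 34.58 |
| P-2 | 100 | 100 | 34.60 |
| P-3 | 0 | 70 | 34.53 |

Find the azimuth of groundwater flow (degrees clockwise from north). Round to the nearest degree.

Three-point gradient (reference P-1): Δ to P-2 = (-45, -80, +0.02), Δ to P-3 = (-145, -110, -0.05).
∂h/∂x = +0.0009323, ∂h/∂y = -0.0007744 (det = -6650).
Flow direction (−∇h) has components (-0.0009323 E, +0.0007744 N).
Azimuth = atan2(E, N) = atan2(-0.0009323, +0.0007744) = 309.7° ≈ 310°.

310°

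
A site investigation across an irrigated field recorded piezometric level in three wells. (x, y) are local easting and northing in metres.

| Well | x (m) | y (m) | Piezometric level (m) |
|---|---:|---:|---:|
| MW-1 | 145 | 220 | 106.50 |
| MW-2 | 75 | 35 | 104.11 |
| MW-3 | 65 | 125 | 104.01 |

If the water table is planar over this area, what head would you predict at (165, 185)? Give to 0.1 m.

107.0 m

Three-point gradient (reference MW-1): Δ to MW-2 = (-70, -185, -2.39), Δ to MW-3 = (-80, -95, -2.49).
∂h/∂x = +0.02866, ∂h/∂y = +0.002074 (det = -8150).
h(165, 185) = 106.50 + (+0.02866)·(20) + (+0.002074)·(-35) = 106.50 +0.573 -0.073 = 107.001 m.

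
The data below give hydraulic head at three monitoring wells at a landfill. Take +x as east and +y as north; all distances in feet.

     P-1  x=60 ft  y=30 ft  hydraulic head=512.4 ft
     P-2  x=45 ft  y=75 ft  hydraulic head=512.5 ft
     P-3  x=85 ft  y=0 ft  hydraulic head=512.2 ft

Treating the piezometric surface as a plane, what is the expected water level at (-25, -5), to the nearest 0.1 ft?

513.2 ft

Taking P-1 as reference: P-2−P-1 = (-15, 45, +0.1); P-3−P-1 = (25, -30, -0.2).
Solve a·Δx + b·Δy = Δh: det = (-15)·(-30) − 25·45 = -675.
∂h/∂x = [(+0.1)·(-30) − (-0.2)·45] / -675 = -0.008889
∂h/∂y = [(-15)·(-0.2) − 25·(+0.1)] / -675 = -0.0007407
h(-25, -5) = 512.4 + (-0.008889)·(-85) + (-0.0007407)·(-35) = 512.4 +0.756 +0.026 = 513.181 ft.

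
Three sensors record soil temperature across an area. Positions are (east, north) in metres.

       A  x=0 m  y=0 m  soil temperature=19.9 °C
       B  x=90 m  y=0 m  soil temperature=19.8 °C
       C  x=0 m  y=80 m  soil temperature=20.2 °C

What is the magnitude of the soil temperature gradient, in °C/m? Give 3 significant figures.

0.00391 °C/m

∂T/∂x = (19.8 − 19.9) / (90 − 0) = -0.001111
∂T/∂y = (20.2 − 19.9) / (80 − 0) = +0.003750
|∇f| = √(-0.001111² + 0.003750²) = 0.003911 °C/m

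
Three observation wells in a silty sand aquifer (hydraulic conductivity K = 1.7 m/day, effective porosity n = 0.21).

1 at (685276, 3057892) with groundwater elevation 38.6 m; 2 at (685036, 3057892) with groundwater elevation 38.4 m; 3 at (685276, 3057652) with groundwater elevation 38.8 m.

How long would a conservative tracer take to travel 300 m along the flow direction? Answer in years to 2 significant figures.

86 years

∂h/∂x = (38.4 − 38.6) / (685036 − 685276) = +0.0008333
∂h/∂y = (38.8 − 38.6) / (3057652 − 3057892) = -0.0008333
|∇h| = √(0.0008333² + -0.0008333²) = 0.001178
Seepage velocity v = K·i/n = 1.7 × 0.001178 / 0.21 = 0.009536 m/day.
t = 300 / 0.009536 = 3.146e+04 days = 86.1 years.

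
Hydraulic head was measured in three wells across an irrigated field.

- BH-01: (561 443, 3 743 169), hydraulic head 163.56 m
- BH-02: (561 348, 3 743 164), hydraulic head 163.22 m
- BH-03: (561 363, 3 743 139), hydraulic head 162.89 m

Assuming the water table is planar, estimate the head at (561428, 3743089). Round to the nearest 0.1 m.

162.3 m

Taking BH-01 as reference: BH-02−BH-01 = (-95, -5, -0.34); BH-03−BH-01 = (-80, -30, -0.67).
Determinant of the coordinate differences = (-95)·(-30) − (-80)·(-5) = 2450.
∂h/∂x = [(-0.34)·(-30) − (-0.67)·(-5)] / 2450 = +0.002796
∂h/∂y = [(-95)·(-0.67) − (-80)·(-0.34)] / 2450 = +0.01488
h(561428, 3743089) = 163.56 + (+0.002796)·(-15) + (+0.01488)·(-80) = 163.56 -0.042 -1.190 = 162.328 m.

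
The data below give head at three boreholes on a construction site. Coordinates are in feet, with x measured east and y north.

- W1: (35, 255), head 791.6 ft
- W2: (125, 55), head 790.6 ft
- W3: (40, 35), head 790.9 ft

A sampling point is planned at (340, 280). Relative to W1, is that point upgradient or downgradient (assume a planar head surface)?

downgradient

With h = a·x + b·y + c and W1 as origin, the differences give:
  90·a + (-200)·b = -1.0
  5·a + (-220)·b = -0.7
Eliminate b (×(-220) and ×(-200), subtract): -18800·a = 80.00 → a = ∂h/∂x = -0.004255
Back-substitute: b = ∂h/∂y = +0.003085.
Head at (340, 280) = 791.6 + (-0.004255)·(305) + (+0.003085)·(25) = 790.38 ft.
That is lower than the 791.6 ft at W1, so the point is downgradient.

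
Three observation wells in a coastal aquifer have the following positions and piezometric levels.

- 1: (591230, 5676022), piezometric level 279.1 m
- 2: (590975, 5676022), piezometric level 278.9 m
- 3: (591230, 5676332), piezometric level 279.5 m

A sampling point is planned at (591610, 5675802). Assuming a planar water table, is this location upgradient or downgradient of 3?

∂h/∂x = (278.9 − 279.1) / (590975 − 591230) = +0.0007843
∂h/∂y = (279.5 − 279.1) / (5676332 − 5676022) = +0.001290
Head at (591610, 5675802) = 279.1 + (+0.0007843)·(380) + (+0.001290)·(-220) = 279.11 m.
That is lower than the 279.5 m at 3, so the point is downgradient.

downgradient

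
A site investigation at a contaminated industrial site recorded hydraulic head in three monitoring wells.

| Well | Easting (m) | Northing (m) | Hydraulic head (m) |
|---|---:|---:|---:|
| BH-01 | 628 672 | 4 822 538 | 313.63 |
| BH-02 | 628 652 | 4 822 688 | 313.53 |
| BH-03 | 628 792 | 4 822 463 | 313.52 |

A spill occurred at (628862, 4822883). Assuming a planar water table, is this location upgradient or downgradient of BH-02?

downgradient

Differences from BH-01: to BH-02 (Δx, Δy, Δh) = (-20, 150, -0.10); to BH-03 = (120, -75, -0.11).
Determinant of the coordinate differences = (-20)·(-75) − 120·150 = -16500.
∂h/∂x = [(-0.10)·(-75) − (-0.11)·150] / -16500 = -0.001455
∂h/∂y = [(-20)·(-0.11) − 120·(-0.10)] / -16500 = -0.0008606
Head at (628862, 4822883) = 313.63 + (-0.001455)·(190) + (-0.0008606)·(345) = 313.06 m.
That is lower than the 313.53 m at BH-02, so the point is downgradient.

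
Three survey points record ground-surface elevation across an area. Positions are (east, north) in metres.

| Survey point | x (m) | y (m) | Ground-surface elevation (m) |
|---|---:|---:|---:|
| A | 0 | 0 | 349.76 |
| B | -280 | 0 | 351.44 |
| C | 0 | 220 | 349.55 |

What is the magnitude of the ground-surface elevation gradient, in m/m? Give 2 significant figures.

0.0061 m/m

∂z/∂x = (351.44 − 349.76) / (-280 − 0) = -0.006000
∂z/∂y = (349.55 − 349.76) / (220 − 0) = -0.0009545
|∇f| = √(-0.006000² + -0.0009545²) = 0.006075 m/m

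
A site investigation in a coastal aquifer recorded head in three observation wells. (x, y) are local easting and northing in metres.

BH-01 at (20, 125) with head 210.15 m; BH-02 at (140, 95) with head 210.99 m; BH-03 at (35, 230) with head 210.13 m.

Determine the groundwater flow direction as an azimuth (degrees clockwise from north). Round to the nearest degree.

Three-point gradient (reference BH-01): Δ to BH-02 = (120, -30, +0.84), Δ to BH-03 = (15, 105, -0.02).
∂h/∂x = +0.006713, ∂h/∂y = -0.001149 (det = 13050).
Flow direction (−∇h) has components (-0.006713 E, +0.001149 N).
Azimuth = atan2(E, N) = atan2(-0.006713, +0.001149) = 279.7° ≈ 280°.

280°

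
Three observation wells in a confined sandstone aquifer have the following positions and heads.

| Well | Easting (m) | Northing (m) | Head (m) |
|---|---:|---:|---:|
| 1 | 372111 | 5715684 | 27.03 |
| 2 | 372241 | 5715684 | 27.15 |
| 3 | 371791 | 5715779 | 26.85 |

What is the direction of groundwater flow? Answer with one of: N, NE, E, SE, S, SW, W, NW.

Differences from 1: to 2 (Δx, Δy, Δh) = (130, 0, +0.12); to 3 = (-320, 95, -0.18).
Determinant of the coordinate differences = 130·95 − (-320)·0 = 12350.
∂h/∂x = [(+0.12)·95 − (-0.18)·0] / 12350 = +0.0009231
∂h/∂y = [130·(-0.18) − (-320)·(+0.12)] / 12350 = +0.001215
Flow = −∇h = (-0.0009231 east, -0.001215 north), which points southwest.

SW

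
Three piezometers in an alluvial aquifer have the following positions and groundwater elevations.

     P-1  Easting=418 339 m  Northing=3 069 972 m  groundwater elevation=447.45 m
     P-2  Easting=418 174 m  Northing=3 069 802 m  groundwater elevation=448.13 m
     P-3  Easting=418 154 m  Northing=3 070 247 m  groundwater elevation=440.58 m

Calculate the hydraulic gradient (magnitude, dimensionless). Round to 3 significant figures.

Differences from P-1: to P-2 (Δx, Δy, Δh) = (-165, -170, +0.68); to P-3 = (-185, 275, -6.87).
Determinant of the coordinate differences = (-165)·275 − (-185)·(-170) = -76825.
∂h/∂x = [(+0.68)·275 − (-6.87)·(-170)] / -76825 = +0.01277
∂h/∂y = [(-165)·(-6.87) − (-185)·(+0.68)] / -76825 = -0.01639
|∇h| = √(0.01277² + -0.01639²) = 0.02078

0.0208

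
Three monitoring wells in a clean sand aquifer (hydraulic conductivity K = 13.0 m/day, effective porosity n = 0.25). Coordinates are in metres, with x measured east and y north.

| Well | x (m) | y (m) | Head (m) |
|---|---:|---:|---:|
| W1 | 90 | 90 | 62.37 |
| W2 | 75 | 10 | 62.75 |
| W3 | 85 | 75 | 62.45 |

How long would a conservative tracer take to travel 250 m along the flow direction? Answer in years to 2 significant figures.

Three-point gradient (reference W1): Δ to W2 = (-15, -80, +0.38), Δ to W3 = (-5, -15, +0.08).
∂h/∂x = -0.004000, ∂h/∂y = -0.004000 (det = -175).
|∇h| = √(-0.004000² + -0.004000²) = 0.005657
Seepage velocity v = K·i/n = 13.0 × 0.005657 / 0.25 = 0.2942 m/day.
t = 250 / 0.2942 = 849.8 days = 2.33 years.

2.3 years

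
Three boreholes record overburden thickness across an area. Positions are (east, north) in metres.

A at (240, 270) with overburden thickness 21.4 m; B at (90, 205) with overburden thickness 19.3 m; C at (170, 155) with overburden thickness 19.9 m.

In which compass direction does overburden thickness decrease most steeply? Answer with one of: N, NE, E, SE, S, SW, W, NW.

SW

With d = a·x + b·y + c and A as origin, the differences give:
  (-150)·a + (-65)·b = -2.1
  (-70)·a + (-115)·b = -1.5
Eliminate b (×(-115) and ×(-65), subtract): 12700·a = 144.00 → a = ∂d/∂x = +0.01134
Back-substitute: b = ∂d/∂y = +0.006142.
Steepest decrease is along −∇f = (-0.01134 E, -0.006142 N) → southwest.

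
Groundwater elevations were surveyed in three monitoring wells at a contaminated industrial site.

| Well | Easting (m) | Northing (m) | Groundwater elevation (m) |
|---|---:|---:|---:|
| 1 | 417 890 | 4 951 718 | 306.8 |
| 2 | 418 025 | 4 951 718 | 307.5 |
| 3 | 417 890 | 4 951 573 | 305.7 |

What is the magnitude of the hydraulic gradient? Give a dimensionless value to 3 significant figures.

∂h/∂x = (307.5 − 306.8) / (418025 − 417890) = +0.005185
∂h/∂y = (305.7 − 306.8) / (4951573 − 4951718) = +0.007586
|∇h| = √(0.005185² + 0.007586²) = 0.009189

0.00919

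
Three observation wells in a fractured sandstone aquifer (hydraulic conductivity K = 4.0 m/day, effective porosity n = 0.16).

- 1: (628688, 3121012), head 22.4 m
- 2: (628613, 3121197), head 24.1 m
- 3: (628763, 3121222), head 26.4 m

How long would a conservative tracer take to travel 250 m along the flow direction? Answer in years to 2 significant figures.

1.4 years

Three-point gradient (reference 1): Δ to 2 = (-75, 185, +1.7), Δ to 3 = (75, 210, +4.0).
∂h/∂x = +0.01293, ∂h/∂y = +0.01443 (det = -29625).
|∇h| = √(0.01293² + 0.01443²) = 0.01938
Seepage velocity v = K·i/n = 4.0 × 0.01938 / 0.16 = 0.4845 m/day.
t = 250 / 0.4845 = 516 days = 1.41 years.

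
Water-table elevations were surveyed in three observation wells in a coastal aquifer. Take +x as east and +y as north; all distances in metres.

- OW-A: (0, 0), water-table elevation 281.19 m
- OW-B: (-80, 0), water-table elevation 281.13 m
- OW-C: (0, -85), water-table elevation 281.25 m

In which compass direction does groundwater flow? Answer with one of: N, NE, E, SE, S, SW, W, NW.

NW

∂h/∂x = (281.13 − 281.19) / (-80 − 0) = +0.0007500
∂h/∂y = (281.25 − 281.19) / (-85 − 0) = -0.0007059
Flow = −∇h = (-0.0007500 east, +0.0007059 north), which points northwest.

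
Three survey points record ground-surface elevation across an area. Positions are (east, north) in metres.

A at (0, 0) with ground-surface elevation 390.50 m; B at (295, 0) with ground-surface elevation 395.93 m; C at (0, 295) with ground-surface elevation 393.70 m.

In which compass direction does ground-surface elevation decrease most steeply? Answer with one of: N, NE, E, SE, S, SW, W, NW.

∂z/∂x = (395.93 − 390.50) / (295 − 0) = +0.01841
∂z/∂y = (393.70 − 390.50) / (295 − 0) = +0.01085
Steepest decrease is along −∇f = (-0.01841 E, -0.01085 N) → southwest.

SW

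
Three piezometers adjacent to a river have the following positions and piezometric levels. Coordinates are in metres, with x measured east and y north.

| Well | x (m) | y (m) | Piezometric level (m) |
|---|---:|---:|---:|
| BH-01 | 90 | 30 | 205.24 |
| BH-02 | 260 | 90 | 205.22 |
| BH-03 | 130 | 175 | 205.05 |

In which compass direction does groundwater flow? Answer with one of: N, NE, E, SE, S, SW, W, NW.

N

With h = a·x + b·y + c and BH-01 as origin, the differences give:
  170·a + 60·b = -0.02
  40·a + 145·b = -0.19
Eliminate b (×145 and ×60, subtract): 22250·a = 8.500 → a = ∂h/∂x = +0.0003820
Back-substitute: b = ∂h/∂y = -0.001416.
Flow = −∇h = (-0.0003820 east, +0.001416 north), which points north.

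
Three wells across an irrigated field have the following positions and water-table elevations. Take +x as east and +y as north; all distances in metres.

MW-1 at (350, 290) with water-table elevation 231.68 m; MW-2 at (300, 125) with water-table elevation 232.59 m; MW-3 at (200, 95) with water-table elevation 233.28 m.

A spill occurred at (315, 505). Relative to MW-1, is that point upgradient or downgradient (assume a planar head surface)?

downgradient

Differences from MW-1: to MW-2 (Δx, Δy, Δh) = (-50, -165, +0.91); to MW-3 = (-150, -195, +1.60).
Solve a·Δx + b·Δy = Δh: det = (-50)·(-195) − (-150)·(-165) = -15000.
∂h/∂x = [(+0.91)·(-195) − (+1.60)·(-165)] / -15000 = -0.005770
∂h/∂y = [(-50)·(+1.60) − (-150)·(+0.91)] / -15000 = -0.003767
Head at (315, 505) = 231.68 + (-0.005770)·(-35) + (-0.003767)·(215) = 231.07 m.
That is lower than the 231.68 m at MW-1, so the point is downgradient.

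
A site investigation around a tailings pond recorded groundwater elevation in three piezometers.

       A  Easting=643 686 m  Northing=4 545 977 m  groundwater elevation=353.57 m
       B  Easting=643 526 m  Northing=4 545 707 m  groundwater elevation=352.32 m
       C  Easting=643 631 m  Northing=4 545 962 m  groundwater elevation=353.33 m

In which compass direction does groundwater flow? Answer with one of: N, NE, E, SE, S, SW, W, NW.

SW

Differences from A: to B (Δx, Δy, Δh) = (-160, -270, -1.25); to C = (-55, -15, -0.24).
Determinant of the coordinate differences = (-160)·(-15) − (-55)·(-270) = -12450.
∂h/∂x = [(-1.25)·(-15) − (-0.24)·(-270)] / -12450 = +0.003699
∂h/∂y = [(-160)·(-0.24) − (-55)·(-1.25)] / -12450 = +0.002438
Flow = −∇h = (-0.003699 east, -0.002438 north), which points southwest.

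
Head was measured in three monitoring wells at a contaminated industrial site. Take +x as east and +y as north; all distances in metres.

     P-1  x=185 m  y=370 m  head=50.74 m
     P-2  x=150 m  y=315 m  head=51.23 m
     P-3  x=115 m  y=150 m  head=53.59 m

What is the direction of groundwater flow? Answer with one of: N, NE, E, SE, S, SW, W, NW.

NW

Taking P-1 as reference: P-2−P-1 = (-35, -55, +0.49); P-3−P-1 = (-70, -220, +2.85).
Determinant of the coordinate differences = (-35)·(-220) − (-70)·(-55) = 3850.
∂h/∂x = [(+0.49)·(-220) − (+2.85)·(-55)] / 3850 = +0.01271
∂h/∂y = [(-35)·(+2.85) − (-70)·(+0.49)] / 3850 = -0.01700
Flow = −∇h = (-0.01271 east, +0.01700 north), which points northwest.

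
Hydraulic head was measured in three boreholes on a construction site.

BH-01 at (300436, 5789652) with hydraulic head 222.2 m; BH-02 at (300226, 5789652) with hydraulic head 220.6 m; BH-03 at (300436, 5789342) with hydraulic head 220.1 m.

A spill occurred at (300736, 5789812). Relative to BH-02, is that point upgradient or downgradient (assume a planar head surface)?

∂h/∂x = (220.6 − 222.2) / (300226 − 300436) = +0.007619
∂h/∂y = (220.1 − 222.2) / (5789342 − 5789652) = +0.006774
Head at (300736, 5789812) = 222.2 + (+0.007619)·(300) + (+0.006774)·(160) = 225.57 m.
That is higher than the 220.6 m at BH-02, so the point is upgradient.

upgradient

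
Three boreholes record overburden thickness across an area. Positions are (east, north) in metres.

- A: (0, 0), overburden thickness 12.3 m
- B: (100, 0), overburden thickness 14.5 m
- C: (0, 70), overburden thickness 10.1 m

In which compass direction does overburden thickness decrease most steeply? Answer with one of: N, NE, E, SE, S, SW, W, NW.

NW

∂d/∂x = (14.5 − 12.3) / (100 − 0) = +0.02200
∂d/∂y = (10.1 − 12.3) / (70 − 0) = -0.03143
Steepest decrease is along −∇f = (-0.02200 E, +0.03143 N) → northwest.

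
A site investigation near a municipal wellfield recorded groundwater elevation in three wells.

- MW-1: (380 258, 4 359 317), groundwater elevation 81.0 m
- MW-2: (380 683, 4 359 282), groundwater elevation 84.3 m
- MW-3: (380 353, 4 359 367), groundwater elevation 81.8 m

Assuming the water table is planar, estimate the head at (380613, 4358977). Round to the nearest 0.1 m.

Three-point gradient (reference MW-1): Δ to MW-2 = (425, -35, +3.3), Δ to MW-3 = (95, 50, +0.8).
∂h/∂x = +0.007854, ∂h/∂y = +0.001078 (det = 24575).
h(380613, 4358977) = 81.0 + (+0.007854)·(355) + (+0.001078)·(-340) = 81.0 +2.788 -0.367 = 83.421 m.

83.4 m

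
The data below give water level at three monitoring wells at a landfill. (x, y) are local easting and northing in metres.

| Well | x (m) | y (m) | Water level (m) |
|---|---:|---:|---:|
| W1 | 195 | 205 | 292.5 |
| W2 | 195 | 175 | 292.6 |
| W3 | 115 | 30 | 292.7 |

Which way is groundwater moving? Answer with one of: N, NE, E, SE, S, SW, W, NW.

Taking W1 as reference: W2−W1 = (0, -30, +0.1); W3−W1 = (-80, -175, +0.2).
Solve a·Δx + b·Δy = Δh: det = 0·(-175) − (-80)·(-30) = -2400.
∂h/∂x = [(+0.1)·(-175) − (+0.2)·(-30)] / -2400 = +0.004792
∂h/∂y = [0·(+0.2) − (-80)·(+0.1)] / -2400 = -0.003333
Flow = −∇h = (-0.004792 east, +0.003333 north), which points northwest.

NW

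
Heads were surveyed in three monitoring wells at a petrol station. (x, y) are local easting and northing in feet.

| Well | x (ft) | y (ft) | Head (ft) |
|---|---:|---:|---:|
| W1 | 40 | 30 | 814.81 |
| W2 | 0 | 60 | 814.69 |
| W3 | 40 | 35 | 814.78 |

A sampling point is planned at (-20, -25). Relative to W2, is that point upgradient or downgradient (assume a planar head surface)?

upgradient

Differences from W1: to W2 (Δx, Δy, Δh) = (-40, 30, -0.12); to W3 = (0, 5, -0.03).
Determinant of the coordinate differences = (-40)·5 − 0·30 = -200.
∂h/∂x = [(-0.12)·5 − (-0.03)·30] / -200 = -0.001500
∂h/∂y = [(-40)·(-0.03) − 0·(-0.12)] / -200 = -0.006000
Head at (-20, -25) = 814.81 + (-0.001500)·(-60) + (-0.006000)·(-55) = 815.23 ft.
That is higher than the 814.69 ft at W2, so the point is upgradient.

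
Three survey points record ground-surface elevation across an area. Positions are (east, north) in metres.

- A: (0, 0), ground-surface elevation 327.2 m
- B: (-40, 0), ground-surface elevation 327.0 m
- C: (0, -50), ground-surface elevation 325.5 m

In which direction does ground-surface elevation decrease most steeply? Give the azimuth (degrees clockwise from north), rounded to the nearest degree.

188°

∂z/∂x = (327.0 − 327.2) / (-40 − 0) = +0.005000
∂z/∂y = (325.5 − 327.2) / (-50 − 0) = +0.03400
Steepest decrease is along −∇f: components (-0.005000 E, -0.03400 N).
Azimuth = atan2(-0.005000, -0.03400) = 188.4° ≈ 188°.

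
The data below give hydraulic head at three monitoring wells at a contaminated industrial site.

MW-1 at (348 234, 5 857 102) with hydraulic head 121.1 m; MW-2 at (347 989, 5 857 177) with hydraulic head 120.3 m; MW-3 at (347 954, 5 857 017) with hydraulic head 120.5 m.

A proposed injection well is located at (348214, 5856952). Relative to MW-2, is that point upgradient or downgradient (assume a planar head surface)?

Taking MW-1 as reference: MW-2−MW-1 = (-245, 75, -0.8); MW-3−MW-1 = (-280, -85, -0.6).
Determinant of the coordinate differences = (-245)·(-85) − (-280)·75 = 41825.
∂h/∂x = [(-0.8)·(-85) − (-0.6)·75] / 41825 = +0.002702
∂h/∂y = [(-245)·(-0.6) − (-280)·(-0.8)] / 41825 = -0.001841
Head at (348214, 5856952) = 121.1 + (+0.002702)·(-20) + (-0.001841)·(-150) = 121.32 m.
That is higher than the 120.3 m at MW-2, so the point is upgradient.

upgradient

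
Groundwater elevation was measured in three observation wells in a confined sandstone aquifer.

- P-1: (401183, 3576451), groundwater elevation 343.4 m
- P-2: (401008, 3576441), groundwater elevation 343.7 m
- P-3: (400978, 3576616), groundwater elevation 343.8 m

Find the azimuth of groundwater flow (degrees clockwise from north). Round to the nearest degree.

099°

Taking P-1 as reference: P-2−P-1 = (-175, -10, +0.3); P-3−P-1 = (-205, 165, +0.4).
Determinant of the coordinate differences = (-175)·165 − (-205)·(-10) = -30925.
∂h/∂x = [(+0.3)·165 − (+0.4)·(-10)] / -30925 = -0.001730
∂h/∂y = [(-175)·(+0.4) − (-205)·(+0.3)] / -30925 = +0.0002749
Flow direction (−∇h) has components (+0.001730 E, -0.0002749 N).
Azimuth = atan2(E, N) = atan2(+0.001730, -0.0002749) = 99.0° ≈ 099°.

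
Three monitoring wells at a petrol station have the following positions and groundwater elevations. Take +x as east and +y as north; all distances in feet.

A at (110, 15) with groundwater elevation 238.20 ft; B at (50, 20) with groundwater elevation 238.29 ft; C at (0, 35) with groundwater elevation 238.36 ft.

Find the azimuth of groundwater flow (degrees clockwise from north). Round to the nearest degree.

073°

With h = a·x + b·y + c and A as origin, the differences give:
  (-60)·a + 5·b = +0.09
  (-110)·a + 20·b = +0.16
Eliminate b (×20 and ×5, subtract): -650·a = 1.000 → a = ∂h/∂x = -0.001538
Back-substitute: b = ∂h/∂y = -0.0004615.
Flow direction (−∇h) has components (+0.001538 E, +0.0004615 N).
Azimuth = atan2(E, N) = atan2(+0.001538, +0.0004615) = 73.3° ≈ 073°.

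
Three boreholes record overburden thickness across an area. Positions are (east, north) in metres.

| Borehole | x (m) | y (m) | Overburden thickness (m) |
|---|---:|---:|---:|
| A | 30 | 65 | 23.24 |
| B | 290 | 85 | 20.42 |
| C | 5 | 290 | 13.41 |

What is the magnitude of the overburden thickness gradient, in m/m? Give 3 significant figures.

Differences from A: to B (Δx, Δy, Δh) = (260, 20, -2.82); to C = (-25, 225, -9.83).
Determinant of the coordinate differences = 260·225 − (-25)·20 = 59000.
∂d/∂x = [(-2.82)·225 − (-9.83)·20] / 59000 = -0.007422
∂d/∂y = [260·(-9.83) − (-25)·(-2.82)] / 59000 = -0.04451
|∇f| = √(-0.007422² + -0.04451²) = 0.04512 m/m

0.0451 m/m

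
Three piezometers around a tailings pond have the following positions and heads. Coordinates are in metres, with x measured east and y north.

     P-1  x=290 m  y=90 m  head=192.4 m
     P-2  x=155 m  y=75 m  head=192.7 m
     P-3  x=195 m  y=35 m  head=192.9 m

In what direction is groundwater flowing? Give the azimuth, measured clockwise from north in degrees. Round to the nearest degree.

013°

Differences from P-1: to P-2 (Δx, Δy, Δh) = (-135, -15, +0.3); to P-3 = (-95, -55, +0.5).
Determinant of the coordinate differences = (-135)·(-55) − (-95)·(-15) = 6000.
∂h/∂x = [(+0.3)·(-55) − (+0.5)·(-15)] / 6000 = -0.001500
∂h/∂y = [(-135)·(+0.5) − (-95)·(+0.3)] / 6000 = -0.006500
Flow direction (−∇h) has components (+0.001500 E, +0.006500 N).
Azimuth = atan2(E, N) = atan2(+0.001500, +0.006500) = 13.0° ≈ 013°.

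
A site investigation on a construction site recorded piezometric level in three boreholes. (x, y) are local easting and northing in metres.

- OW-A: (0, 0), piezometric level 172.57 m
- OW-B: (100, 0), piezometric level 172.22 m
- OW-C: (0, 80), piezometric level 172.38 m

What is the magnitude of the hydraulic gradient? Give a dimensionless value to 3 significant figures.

∂h/∂x = (172.22 − 172.57) / (100 − 0) = -0.003500
∂h/∂y = (172.38 − 172.57) / (80 − 0) = -0.002375
|∇h| = √(-0.003500² + -0.002375²) = 0.00423

0.00423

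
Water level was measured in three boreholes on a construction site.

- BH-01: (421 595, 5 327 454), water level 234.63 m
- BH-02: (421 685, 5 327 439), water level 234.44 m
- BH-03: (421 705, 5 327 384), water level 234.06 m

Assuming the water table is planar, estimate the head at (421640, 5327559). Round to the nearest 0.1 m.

Differences from BH-01: to BH-02 (Δx, Δy, Δh) = (90, -15, -0.19); to BH-03 = (110, -70, -0.57).
Determinant of the coordinate differences = 90·(-70) − 110·(-15) = -4650.
∂h/∂x = [(-0.19)·(-70) − (-0.57)·(-15)] / -4650 = -0.001022
∂h/∂y = [90·(-0.57) − 110·(-0.19)] / -4650 = +0.006538
h(421640, 5327559) = 234.63 + (-0.001022)·(45) + (+0.006538)·(105) = 234.63 -0.046 +0.686 = 235.270 m.

235.3 m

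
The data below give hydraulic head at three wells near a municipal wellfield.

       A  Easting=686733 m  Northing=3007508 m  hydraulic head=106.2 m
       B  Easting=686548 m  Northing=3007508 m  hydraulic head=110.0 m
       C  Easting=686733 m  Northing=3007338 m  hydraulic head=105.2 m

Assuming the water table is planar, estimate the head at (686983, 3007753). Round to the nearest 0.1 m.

∂h/∂x = (110.0 − 106.2) / (686548 − 686733) = -0.02054
∂h/∂y = (105.2 − 106.2) / (3007338 − 3007508) = +0.005882
h(686983, 3007753) = 106.2 + (-0.02054)·(250) + (+0.005882)·(245) = 106.2 -5.135 +1.441 = 102.506 m.

102.5 m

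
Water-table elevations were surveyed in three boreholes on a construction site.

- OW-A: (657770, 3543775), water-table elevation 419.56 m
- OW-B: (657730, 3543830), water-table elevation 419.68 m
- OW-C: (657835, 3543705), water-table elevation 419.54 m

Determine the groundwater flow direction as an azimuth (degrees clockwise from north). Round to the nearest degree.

226°

Three-point gradient (reference OW-A): Δ to OW-B = (-40, 55, +0.12), Δ to OW-C = (65, -70, -0.02).
∂h/∂x = +0.009419, ∂h/∂y = +0.009032 (det = -775).
Flow direction (−∇h) has components (-0.009419 E, -0.009032 N).
Azimuth = atan2(E, N) = atan2(-0.009419, -0.009032) = 226.2° ≈ 226°.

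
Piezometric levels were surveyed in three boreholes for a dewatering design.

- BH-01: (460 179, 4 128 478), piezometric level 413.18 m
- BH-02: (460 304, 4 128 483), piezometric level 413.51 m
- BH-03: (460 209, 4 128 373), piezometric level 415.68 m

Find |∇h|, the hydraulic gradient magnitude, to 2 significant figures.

Three-point gradient (reference BH-01): Δ to BH-02 = (125, 5, +0.33), Δ to BH-03 = (30, -105, +2.50).
∂h/∂x = +0.003552, ∂h/∂y = -0.02279 (det = -13275).
|∇h| = √(0.003552² + -0.02279²) = 0.02307

0.023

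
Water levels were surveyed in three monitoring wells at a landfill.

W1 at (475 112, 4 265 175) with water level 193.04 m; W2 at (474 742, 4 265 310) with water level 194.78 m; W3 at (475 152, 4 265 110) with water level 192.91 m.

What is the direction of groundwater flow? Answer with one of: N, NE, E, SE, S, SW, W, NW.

E

Taking W1 as reference: W2−W1 = (-370, 135, +1.74); W3−W1 = (40, -65, -0.13).
Determinant of the coordinate differences = (-370)·(-65) − 40·135 = 18650.
∂h/∂x = [(+1.74)·(-65) − (-0.13)·135] / 18650 = -0.005123
∂h/∂y = [(-370)·(-0.13) − 40·(+1.74)] / 18650 = -0.001153
Flow = −∇h = (+0.005123 east, +0.001153 north), which points east.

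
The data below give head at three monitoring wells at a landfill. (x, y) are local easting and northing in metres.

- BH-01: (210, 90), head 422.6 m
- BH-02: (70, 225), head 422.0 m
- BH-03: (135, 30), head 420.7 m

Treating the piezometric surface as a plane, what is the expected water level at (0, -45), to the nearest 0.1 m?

Differences from BH-01: to BH-02 (Δx, Δy, Δh) = (-140, 135, -0.6); to BH-03 = (-75, -60, -1.9).
Solve a·Δx + b·Δy = Δh: det = (-140)·(-60) − (-75)·135 = 18525.
∂h/∂x = [(-0.6)·(-60) − (-1.9)·135] / 18525 = +0.01579
∂h/∂y = [(-140)·(-1.9) − (-75)·(-0.6)] / 18525 = +0.01193
h(0, -45) = 422.6 + (+0.01579)·(-210) + (+0.01193)·(-135) = 422.6 -3.316 -1.611 = 417.674 m.

417.7 m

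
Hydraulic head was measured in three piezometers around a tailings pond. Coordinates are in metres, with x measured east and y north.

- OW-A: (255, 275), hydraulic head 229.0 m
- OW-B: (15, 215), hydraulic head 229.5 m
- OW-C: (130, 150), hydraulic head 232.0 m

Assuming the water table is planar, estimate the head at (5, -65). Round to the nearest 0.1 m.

237.6 m

Differences from OW-A: to OW-B (Δx, Δy, Δh) = (-240, -60, +0.5); to OW-C = (-125, -125, +3.0).
Determinant of the coordinate differences = (-240)·(-125) − (-125)·(-60) = 22500.
∂h/∂x = [(+0.5)·(-125) − (+3.0)·(-60)] / 22500 = +0.005222
∂h/∂y = [(-240)·(+3.0) − (-125)·(+0.5)] / 22500 = -0.02922
h(5, -65) = 229.0 + (+0.005222)·(-250) + (-0.02922)·(-340) = 229.0 -1.306 +9.936 = 237.630 m.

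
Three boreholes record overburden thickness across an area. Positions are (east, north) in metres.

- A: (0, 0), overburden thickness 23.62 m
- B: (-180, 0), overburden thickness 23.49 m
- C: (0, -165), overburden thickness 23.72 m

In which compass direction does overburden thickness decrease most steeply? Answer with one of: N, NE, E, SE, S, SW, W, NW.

NW

∂d/∂x = (23.49 − 23.62) / (-180 − 0) = +0.0007222
∂d/∂y = (23.72 − 23.62) / (-165 − 0) = -0.0006061
Steepest decrease is along −∇f = (-0.0007222 E, +0.0006061 N) → northwest.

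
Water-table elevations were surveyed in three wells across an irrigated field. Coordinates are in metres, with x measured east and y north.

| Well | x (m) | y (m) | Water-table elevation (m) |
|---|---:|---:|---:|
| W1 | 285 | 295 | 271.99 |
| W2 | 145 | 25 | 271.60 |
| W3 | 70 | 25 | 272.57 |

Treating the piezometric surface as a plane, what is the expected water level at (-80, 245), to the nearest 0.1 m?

276.3 m

Taking W1 as reference: W2−W1 = (-140, -270, -0.39); W3−W1 = (-215, -270, +0.58).
Solve a·Δx + b·Δy = Δh: det = (-140)·(-270) − (-215)·(-270) = -20250.
∂h/∂x = [(-0.39)·(-270) − (+0.58)·(-270)] / -20250 = -0.01293
∂h/∂y = [(-140)·(+0.58) − (-215)·(-0.39)] / -20250 = +0.008151
h(-80, 245) = 271.99 + (-0.01293)·(-365) + (+0.008151)·(-50) = 271.99 +4.721 -0.408 = 276.303 m.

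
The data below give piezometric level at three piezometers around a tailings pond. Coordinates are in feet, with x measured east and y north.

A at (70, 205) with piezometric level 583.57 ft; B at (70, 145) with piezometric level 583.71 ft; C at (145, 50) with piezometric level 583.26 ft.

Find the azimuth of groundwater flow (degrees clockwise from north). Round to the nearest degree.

075°

With h = a·x + b·y + c and A as origin, the differences give:
  0·a + (-60)·b = +0.14
  75·a + (-155)·b = -0.31
Eliminate b (×(-155) and ×(-60), subtract): 4500·a = -40.300 → a = ∂h/∂x = -0.008956
Back-substitute: b = ∂h/∂y = -0.002333.
Flow direction (−∇h) has components (+0.008956 E, +0.002333 N).
Azimuth = atan2(E, N) = atan2(+0.008956, +0.002333) = 75.4° ≈ 075°.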